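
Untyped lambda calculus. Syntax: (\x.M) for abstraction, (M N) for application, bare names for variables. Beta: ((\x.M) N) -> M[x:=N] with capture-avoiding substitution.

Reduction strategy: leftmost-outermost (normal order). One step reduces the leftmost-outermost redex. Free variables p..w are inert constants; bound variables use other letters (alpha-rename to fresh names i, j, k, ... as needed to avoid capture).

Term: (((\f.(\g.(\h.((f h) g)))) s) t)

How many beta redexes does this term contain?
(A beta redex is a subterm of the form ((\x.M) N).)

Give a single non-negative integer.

Answer: 1

Derivation:
Term: (((\f.(\g.(\h.((f h) g)))) s) t)
  Redex: ((\f.(\g.(\h.((f h) g)))) s)
Total redexes: 1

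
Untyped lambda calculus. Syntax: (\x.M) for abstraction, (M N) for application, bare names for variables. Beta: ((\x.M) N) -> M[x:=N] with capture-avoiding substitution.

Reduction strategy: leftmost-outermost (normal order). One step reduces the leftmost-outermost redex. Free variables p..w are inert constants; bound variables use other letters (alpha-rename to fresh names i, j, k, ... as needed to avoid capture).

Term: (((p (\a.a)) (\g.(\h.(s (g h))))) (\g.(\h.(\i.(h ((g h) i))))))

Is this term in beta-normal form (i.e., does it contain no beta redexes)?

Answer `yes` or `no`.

Term: (((p (\a.a)) (\g.(\h.(s (g h))))) (\g.(\h.(\i.(h ((g h) i))))))
No beta redexes found.

Answer: yes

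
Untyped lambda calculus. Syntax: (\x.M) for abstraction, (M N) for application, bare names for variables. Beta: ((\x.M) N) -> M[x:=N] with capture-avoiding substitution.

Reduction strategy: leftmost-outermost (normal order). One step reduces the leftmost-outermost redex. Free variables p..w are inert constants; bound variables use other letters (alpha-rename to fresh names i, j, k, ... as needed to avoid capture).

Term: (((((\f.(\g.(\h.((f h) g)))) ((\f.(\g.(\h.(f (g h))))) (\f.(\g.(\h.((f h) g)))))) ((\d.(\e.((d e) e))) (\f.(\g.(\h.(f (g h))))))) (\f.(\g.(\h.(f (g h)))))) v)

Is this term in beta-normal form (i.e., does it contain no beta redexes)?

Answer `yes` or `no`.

Answer: no

Derivation:
Term: (((((\f.(\g.(\h.((f h) g)))) ((\f.(\g.(\h.(f (g h))))) (\f.(\g.(\h.((f h) g)))))) ((\d.(\e.((d e) e))) (\f.(\g.(\h.(f (g h))))))) (\f.(\g.(\h.(f (g h)))))) v)
Found 3 beta redex(es).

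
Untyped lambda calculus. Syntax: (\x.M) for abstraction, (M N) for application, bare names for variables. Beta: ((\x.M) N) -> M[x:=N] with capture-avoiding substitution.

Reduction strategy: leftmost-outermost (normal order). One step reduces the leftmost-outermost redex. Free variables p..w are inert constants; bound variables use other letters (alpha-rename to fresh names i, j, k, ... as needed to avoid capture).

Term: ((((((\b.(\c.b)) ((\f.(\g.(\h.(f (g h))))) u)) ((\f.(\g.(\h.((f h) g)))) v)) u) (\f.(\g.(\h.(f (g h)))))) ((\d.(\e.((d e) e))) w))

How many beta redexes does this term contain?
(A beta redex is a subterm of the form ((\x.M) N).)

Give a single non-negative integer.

Answer: 4

Derivation:
Term: ((((((\b.(\c.b)) ((\f.(\g.(\h.(f (g h))))) u)) ((\f.(\g.(\h.((f h) g)))) v)) u) (\f.(\g.(\h.(f (g h)))))) ((\d.(\e.((d e) e))) w))
  Redex: ((\b.(\c.b)) ((\f.(\g.(\h.(f (g h))))) u))
  Redex: ((\f.(\g.(\h.(f (g h))))) u)
  Redex: ((\f.(\g.(\h.((f h) g)))) v)
  Redex: ((\d.(\e.((d e) e))) w)
Total redexes: 4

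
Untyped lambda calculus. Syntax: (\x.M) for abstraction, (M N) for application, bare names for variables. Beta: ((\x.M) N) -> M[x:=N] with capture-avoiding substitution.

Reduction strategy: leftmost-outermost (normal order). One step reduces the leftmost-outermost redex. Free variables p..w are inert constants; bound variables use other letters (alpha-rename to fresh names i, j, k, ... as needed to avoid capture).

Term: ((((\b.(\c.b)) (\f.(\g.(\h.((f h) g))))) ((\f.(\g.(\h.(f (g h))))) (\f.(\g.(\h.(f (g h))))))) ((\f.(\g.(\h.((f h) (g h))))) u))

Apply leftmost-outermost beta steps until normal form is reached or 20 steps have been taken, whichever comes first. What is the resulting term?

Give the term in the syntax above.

Step 0: ((((\b.(\c.b)) (\f.(\g.(\h.((f h) g))))) ((\f.(\g.(\h.(f (g h))))) (\f.(\g.(\h.(f (g h))))))) ((\f.(\g.(\h.((f h) (g h))))) u))
Step 1: (((\c.(\f.(\g.(\h.((f h) g))))) ((\f.(\g.(\h.(f (g h))))) (\f.(\g.(\h.(f (g h))))))) ((\f.(\g.(\h.((f h) (g h))))) u))
Step 2: ((\f.(\g.(\h.((f h) g)))) ((\f.(\g.(\h.((f h) (g h))))) u))
Step 3: (\g.(\h.((((\f.(\g.(\h.((f h) (g h))))) u) h) g)))
Step 4: (\g.(\h.(((\g.(\h.((u h) (g h)))) h) g)))
Step 5: (\g.(\h.((\i.((u i) (h i))) g)))
Step 6: (\g.(\h.((u g) (h g))))

Answer: (\g.(\h.((u g) (h g))))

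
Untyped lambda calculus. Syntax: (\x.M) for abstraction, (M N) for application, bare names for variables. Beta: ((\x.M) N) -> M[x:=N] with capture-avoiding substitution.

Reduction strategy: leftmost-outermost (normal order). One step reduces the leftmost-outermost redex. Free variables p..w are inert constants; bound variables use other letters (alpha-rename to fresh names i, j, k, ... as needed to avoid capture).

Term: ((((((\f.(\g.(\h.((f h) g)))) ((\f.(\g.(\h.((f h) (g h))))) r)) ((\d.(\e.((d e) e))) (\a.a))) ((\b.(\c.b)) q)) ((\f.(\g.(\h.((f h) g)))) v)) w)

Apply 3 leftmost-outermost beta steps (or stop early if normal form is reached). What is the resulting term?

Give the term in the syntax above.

Answer: ((((((\f.(\g.(\h.((f h) (g h))))) r) ((\b.(\c.b)) q)) ((\d.(\e.((d e) e))) (\a.a))) ((\f.(\g.(\h.((f h) g)))) v)) w)

Derivation:
Step 0: ((((((\f.(\g.(\h.((f h) g)))) ((\f.(\g.(\h.((f h) (g h))))) r)) ((\d.(\e.((d e) e))) (\a.a))) ((\b.(\c.b)) q)) ((\f.(\g.(\h.((f h) g)))) v)) w)
Step 1: (((((\g.(\h.((((\f.(\g.(\h.((f h) (g h))))) r) h) g))) ((\d.(\e.((d e) e))) (\a.a))) ((\b.(\c.b)) q)) ((\f.(\g.(\h.((f h) g)))) v)) w)
Step 2: ((((\h.((((\f.(\g.(\h.((f h) (g h))))) r) h) ((\d.(\e.((d e) e))) (\a.a)))) ((\b.(\c.b)) q)) ((\f.(\g.(\h.((f h) g)))) v)) w)
Step 3: ((((((\f.(\g.(\h.((f h) (g h))))) r) ((\b.(\c.b)) q)) ((\d.(\e.((d e) e))) (\a.a))) ((\f.(\g.(\h.((f h) g)))) v)) w)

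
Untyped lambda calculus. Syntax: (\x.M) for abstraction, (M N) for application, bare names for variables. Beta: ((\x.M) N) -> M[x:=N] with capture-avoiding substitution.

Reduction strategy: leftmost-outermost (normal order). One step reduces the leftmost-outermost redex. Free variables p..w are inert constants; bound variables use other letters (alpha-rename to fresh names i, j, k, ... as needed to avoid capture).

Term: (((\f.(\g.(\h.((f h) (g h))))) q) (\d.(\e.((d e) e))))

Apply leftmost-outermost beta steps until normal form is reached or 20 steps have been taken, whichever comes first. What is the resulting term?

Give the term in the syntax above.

Answer: (\h.((q h) (\e.((h e) e))))

Derivation:
Step 0: (((\f.(\g.(\h.((f h) (g h))))) q) (\d.(\e.((d e) e))))
Step 1: ((\g.(\h.((q h) (g h)))) (\d.(\e.((d e) e))))
Step 2: (\h.((q h) ((\d.(\e.((d e) e))) h)))
Step 3: (\h.((q h) (\e.((h e) e))))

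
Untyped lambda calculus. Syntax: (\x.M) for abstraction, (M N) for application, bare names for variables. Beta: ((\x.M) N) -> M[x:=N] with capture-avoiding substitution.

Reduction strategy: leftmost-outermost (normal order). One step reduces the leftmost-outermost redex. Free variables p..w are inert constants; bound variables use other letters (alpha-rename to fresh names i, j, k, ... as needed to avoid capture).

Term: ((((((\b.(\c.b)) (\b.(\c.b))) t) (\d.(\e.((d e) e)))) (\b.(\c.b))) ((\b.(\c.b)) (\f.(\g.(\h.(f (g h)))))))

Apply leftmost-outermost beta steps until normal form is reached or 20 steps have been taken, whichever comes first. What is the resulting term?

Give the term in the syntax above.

Step 0: ((((((\b.(\c.b)) (\b.(\c.b))) t) (\d.(\e.((d e) e)))) (\b.(\c.b))) ((\b.(\c.b)) (\f.(\g.(\h.(f (g h)))))))
Step 1: (((((\c.(\b.(\c.b))) t) (\d.(\e.((d e) e)))) (\b.(\c.b))) ((\b.(\c.b)) (\f.(\g.(\h.(f (g h)))))))
Step 2: ((((\b.(\c.b)) (\d.(\e.((d e) e)))) (\b.(\c.b))) ((\b.(\c.b)) (\f.(\g.(\h.(f (g h)))))))
Step 3: (((\c.(\d.(\e.((d e) e)))) (\b.(\c.b))) ((\b.(\c.b)) (\f.(\g.(\h.(f (g h)))))))
Step 4: ((\d.(\e.((d e) e))) ((\b.(\c.b)) (\f.(\g.(\h.(f (g h)))))))
Step 5: (\e.((((\b.(\c.b)) (\f.(\g.(\h.(f (g h)))))) e) e))
Step 6: (\e.(((\c.(\f.(\g.(\h.(f (g h)))))) e) e))
Step 7: (\e.((\f.(\g.(\h.(f (g h))))) e))
Step 8: (\e.(\g.(\h.(e (g h)))))

Answer: (\e.(\g.(\h.(e (g h)))))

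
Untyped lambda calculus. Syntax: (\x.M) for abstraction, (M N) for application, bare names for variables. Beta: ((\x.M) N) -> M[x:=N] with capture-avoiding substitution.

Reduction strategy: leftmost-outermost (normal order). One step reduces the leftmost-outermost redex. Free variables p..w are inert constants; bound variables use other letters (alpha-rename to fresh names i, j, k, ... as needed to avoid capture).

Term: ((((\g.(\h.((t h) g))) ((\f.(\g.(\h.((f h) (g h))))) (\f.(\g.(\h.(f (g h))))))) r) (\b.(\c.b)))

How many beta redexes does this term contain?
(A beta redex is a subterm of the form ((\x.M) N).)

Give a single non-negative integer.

Answer: 2

Derivation:
Term: ((((\g.(\h.((t h) g))) ((\f.(\g.(\h.((f h) (g h))))) (\f.(\g.(\h.(f (g h))))))) r) (\b.(\c.b)))
  Redex: ((\g.(\h.((t h) g))) ((\f.(\g.(\h.((f h) (g h))))) (\f.(\g.(\h.(f (g h)))))))
  Redex: ((\f.(\g.(\h.((f h) (g h))))) (\f.(\g.(\h.(f (g h))))))
Total redexes: 2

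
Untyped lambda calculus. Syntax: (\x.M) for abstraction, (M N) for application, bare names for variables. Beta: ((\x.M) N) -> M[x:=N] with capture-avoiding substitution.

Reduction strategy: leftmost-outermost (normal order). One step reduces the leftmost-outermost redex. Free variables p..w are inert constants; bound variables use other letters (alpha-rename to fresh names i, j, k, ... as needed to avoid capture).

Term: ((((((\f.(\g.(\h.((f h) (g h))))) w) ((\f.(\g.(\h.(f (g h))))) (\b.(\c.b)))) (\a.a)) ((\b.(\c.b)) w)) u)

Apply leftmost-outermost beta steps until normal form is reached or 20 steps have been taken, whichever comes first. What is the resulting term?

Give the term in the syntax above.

Step 0: ((((((\f.(\g.(\h.((f h) (g h))))) w) ((\f.(\g.(\h.(f (g h))))) (\b.(\c.b)))) (\a.a)) ((\b.(\c.b)) w)) u)
Step 1: (((((\g.(\h.((w h) (g h)))) ((\f.(\g.(\h.(f (g h))))) (\b.(\c.b)))) (\a.a)) ((\b.(\c.b)) w)) u)
Step 2: ((((\h.((w h) (((\f.(\g.(\h.(f (g h))))) (\b.(\c.b))) h))) (\a.a)) ((\b.(\c.b)) w)) u)
Step 3: ((((w (\a.a)) (((\f.(\g.(\h.(f (g h))))) (\b.(\c.b))) (\a.a))) ((\b.(\c.b)) w)) u)
Step 4: ((((w (\a.a)) ((\g.(\h.((\b.(\c.b)) (g h)))) (\a.a))) ((\b.(\c.b)) w)) u)
Step 5: ((((w (\a.a)) (\h.((\b.(\c.b)) ((\a.a) h)))) ((\b.(\c.b)) w)) u)
Step 6: ((((w (\a.a)) (\h.(\c.((\a.a) h)))) ((\b.(\c.b)) w)) u)
Step 7: ((((w (\a.a)) (\h.(\c.h))) ((\b.(\c.b)) w)) u)
Step 8: ((((w (\a.a)) (\h.(\c.h))) (\c.w)) u)

Answer: ((((w (\a.a)) (\h.(\c.h))) (\c.w)) u)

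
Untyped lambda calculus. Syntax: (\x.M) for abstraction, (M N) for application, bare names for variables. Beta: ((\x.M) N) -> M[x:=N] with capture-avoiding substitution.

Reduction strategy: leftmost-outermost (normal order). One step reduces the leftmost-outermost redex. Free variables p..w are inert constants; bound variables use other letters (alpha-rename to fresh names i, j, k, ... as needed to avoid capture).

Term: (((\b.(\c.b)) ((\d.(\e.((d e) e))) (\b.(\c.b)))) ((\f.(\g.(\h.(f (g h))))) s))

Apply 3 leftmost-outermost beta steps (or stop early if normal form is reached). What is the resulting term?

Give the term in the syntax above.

Answer: (\e.(((\b.(\c.b)) e) e))

Derivation:
Step 0: (((\b.(\c.b)) ((\d.(\e.((d e) e))) (\b.(\c.b)))) ((\f.(\g.(\h.(f (g h))))) s))
Step 1: ((\c.((\d.(\e.((d e) e))) (\b.(\c.b)))) ((\f.(\g.(\h.(f (g h))))) s))
Step 2: ((\d.(\e.((d e) e))) (\b.(\c.b)))
Step 3: (\e.(((\b.(\c.b)) e) e))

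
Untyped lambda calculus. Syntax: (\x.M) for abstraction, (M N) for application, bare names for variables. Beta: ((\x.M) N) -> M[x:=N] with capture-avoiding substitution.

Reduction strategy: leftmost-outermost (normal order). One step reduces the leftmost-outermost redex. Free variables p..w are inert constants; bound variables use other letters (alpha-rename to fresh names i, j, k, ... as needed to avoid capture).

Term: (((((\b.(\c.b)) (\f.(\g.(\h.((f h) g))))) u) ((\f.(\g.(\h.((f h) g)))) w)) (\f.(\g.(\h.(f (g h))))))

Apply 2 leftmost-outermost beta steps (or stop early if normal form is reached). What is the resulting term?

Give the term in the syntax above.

Step 0: (((((\b.(\c.b)) (\f.(\g.(\h.((f h) g))))) u) ((\f.(\g.(\h.((f h) g)))) w)) (\f.(\g.(\h.(f (g h))))))
Step 1: ((((\c.(\f.(\g.(\h.((f h) g))))) u) ((\f.(\g.(\h.((f h) g)))) w)) (\f.(\g.(\h.(f (g h))))))
Step 2: (((\f.(\g.(\h.((f h) g)))) ((\f.(\g.(\h.((f h) g)))) w)) (\f.(\g.(\h.(f (g h))))))

Answer: (((\f.(\g.(\h.((f h) g)))) ((\f.(\g.(\h.((f h) g)))) w)) (\f.(\g.(\h.(f (g h))))))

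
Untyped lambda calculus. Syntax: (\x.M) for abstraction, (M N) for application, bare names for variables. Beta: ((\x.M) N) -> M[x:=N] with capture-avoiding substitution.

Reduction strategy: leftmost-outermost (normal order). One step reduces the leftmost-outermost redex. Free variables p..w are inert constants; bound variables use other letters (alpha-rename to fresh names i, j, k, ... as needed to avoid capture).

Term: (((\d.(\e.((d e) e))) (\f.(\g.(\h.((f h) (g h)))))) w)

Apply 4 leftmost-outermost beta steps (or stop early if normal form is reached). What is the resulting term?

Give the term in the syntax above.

Step 0: (((\d.(\e.((d e) e))) (\f.(\g.(\h.((f h) (g h)))))) w)
Step 1: ((\e.(((\f.(\g.(\h.((f h) (g h))))) e) e)) w)
Step 2: (((\f.(\g.(\h.((f h) (g h))))) w) w)
Step 3: ((\g.(\h.((w h) (g h)))) w)
Step 4: (\h.((w h) (w h)))

Answer: (\h.((w h) (w h)))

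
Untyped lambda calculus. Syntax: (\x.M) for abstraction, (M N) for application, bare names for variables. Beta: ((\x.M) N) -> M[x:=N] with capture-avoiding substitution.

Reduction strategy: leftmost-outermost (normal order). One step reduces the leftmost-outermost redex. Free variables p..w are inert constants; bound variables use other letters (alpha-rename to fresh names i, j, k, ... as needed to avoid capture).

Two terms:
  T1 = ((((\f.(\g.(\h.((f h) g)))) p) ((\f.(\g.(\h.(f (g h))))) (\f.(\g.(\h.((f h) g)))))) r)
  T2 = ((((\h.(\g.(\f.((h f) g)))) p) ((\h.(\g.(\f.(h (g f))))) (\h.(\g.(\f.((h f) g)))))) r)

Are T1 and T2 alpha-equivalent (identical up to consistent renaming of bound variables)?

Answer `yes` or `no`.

Answer: yes

Derivation:
Term 1: ((((\f.(\g.(\h.((f h) g)))) p) ((\f.(\g.(\h.(f (g h))))) (\f.(\g.(\h.((f h) g)))))) r)
Term 2: ((((\h.(\g.(\f.((h f) g)))) p) ((\h.(\g.(\f.(h (g f))))) (\h.(\g.(\f.((h f) g)))))) r)
Alpha-equivalence: compare structure up to binder renaming.
Result: True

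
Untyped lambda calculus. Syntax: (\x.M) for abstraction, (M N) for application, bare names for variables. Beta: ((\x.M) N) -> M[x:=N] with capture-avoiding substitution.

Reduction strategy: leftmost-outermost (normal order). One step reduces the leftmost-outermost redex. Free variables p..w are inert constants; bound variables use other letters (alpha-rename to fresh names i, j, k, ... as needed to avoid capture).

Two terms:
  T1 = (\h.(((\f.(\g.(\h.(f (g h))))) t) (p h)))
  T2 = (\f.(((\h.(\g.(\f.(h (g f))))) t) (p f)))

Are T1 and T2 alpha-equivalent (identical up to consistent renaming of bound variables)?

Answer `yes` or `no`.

Term 1: (\h.(((\f.(\g.(\h.(f (g h))))) t) (p h)))
Term 2: (\f.(((\h.(\g.(\f.(h (g f))))) t) (p f)))
Alpha-equivalence: compare structure up to binder renaming.
Result: True

Answer: yes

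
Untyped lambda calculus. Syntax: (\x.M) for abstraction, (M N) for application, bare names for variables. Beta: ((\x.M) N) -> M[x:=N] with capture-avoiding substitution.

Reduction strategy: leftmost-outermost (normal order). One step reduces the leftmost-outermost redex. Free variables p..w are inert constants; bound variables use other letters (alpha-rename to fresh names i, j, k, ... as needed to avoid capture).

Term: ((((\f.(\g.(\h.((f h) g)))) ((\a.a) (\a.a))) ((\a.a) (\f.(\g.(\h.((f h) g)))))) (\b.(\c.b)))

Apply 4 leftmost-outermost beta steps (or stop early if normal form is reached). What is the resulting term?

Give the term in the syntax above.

Step 0: ((((\f.(\g.(\h.((f h) g)))) ((\a.a) (\a.a))) ((\a.a) (\f.(\g.(\h.((f h) g)))))) (\b.(\c.b)))
Step 1: (((\g.(\h.((((\a.a) (\a.a)) h) g))) ((\a.a) (\f.(\g.(\h.((f h) g)))))) (\b.(\c.b)))
Step 2: ((\h.((((\a.a) (\a.a)) h) ((\a.a) (\f.(\g.(\h.((f h) g))))))) (\b.(\c.b)))
Step 3: ((((\a.a) (\a.a)) (\b.(\c.b))) ((\a.a) (\f.(\g.(\h.((f h) g))))))
Step 4: (((\a.a) (\b.(\c.b))) ((\a.a) (\f.(\g.(\h.((f h) g))))))

Answer: (((\a.a) (\b.(\c.b))) ((\a.a) (\f.(\g.(\h.((f h) g))))))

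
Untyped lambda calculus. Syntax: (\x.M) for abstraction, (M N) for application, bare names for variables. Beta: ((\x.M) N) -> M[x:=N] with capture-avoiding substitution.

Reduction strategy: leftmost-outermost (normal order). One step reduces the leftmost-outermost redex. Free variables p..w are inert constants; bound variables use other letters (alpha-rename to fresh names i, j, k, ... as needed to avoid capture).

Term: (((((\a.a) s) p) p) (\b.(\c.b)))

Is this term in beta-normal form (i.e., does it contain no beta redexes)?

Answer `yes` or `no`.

Answer: no

Derivation:
Term: (((((\a.a) s) p) p) (\b.(\c.b)))
Found 1 beta redex(es).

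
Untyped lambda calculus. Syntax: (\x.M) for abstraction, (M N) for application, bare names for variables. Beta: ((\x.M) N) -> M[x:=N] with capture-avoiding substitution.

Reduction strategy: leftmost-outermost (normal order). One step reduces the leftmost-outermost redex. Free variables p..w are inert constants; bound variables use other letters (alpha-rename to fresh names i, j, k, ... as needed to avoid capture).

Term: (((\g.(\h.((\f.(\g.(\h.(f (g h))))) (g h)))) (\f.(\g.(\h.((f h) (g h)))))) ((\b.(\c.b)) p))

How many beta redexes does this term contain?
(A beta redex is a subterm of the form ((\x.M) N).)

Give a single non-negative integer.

Answer: 3

Derivation:
Term: (((\g.(\h.((\f.(\g.(\h.(f (g h))))) (g h)))) (\f.(\g.(\h.((f h) (g h)))))) ((\b.(\c.b)) p))
  Redex: ((\g.(\h.((\f.(\g.(\h.(f (g h))))) (g h)))) (\f.(\g.(\h.((f h) (g h))))))
  Redex: ((\f.(\g.(\h.(f (g h))))) (g h))
  Redex: ((\b.(\c.b)) p)
Total redexes: 3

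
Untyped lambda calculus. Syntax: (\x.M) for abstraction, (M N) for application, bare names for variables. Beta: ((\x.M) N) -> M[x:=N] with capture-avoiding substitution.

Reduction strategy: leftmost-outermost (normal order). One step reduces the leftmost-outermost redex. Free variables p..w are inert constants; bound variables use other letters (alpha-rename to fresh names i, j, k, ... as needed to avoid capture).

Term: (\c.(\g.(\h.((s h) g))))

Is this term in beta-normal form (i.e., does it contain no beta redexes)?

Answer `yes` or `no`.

Term: (\c.(\g.(\h.((s h) g))))
No beta redexes found.

Answer: yes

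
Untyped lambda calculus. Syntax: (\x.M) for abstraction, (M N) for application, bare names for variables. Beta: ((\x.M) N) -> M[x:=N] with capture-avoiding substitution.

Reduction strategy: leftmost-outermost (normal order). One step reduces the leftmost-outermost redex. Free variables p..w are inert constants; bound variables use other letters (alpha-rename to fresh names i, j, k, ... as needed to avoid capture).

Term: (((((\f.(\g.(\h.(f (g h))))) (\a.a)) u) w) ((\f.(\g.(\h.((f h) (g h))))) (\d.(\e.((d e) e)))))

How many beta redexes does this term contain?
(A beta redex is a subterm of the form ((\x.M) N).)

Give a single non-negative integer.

Answer: 2

Derivation:
Term: (((((\f.(\g.(\h.(f (g h))))) (\a.a)) u) w) ((\f.(\g.(\h.((f h) (g h))))) (\d.(\e.((d e) e)))))
  Redex: ((\f.(\g.(\h.(f (g h))))) (\a.a))
  Redex: ((\f.(\g.(\h.((f h) (g h))))) (\d.(\e.((d e) e))))
Total redexes: 2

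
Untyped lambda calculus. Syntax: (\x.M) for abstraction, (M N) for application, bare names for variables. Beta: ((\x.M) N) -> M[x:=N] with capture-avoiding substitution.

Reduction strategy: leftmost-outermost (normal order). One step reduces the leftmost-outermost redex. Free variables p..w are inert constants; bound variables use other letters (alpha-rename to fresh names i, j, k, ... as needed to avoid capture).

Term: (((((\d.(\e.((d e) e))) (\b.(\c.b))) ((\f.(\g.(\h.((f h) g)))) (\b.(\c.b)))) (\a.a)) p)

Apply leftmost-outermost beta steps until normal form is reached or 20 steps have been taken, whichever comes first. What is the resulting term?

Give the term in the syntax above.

Step 0: (((((\d.(\e.((d e) e))) (\b.(\c.b))) ((\f.(\g.(\h.((f h) g)))) (\b.(\c.b)))) (\a.a)) p)
Step 1: ((((\e.(((\b.(\c.b)) e) e)) ((\f.(\g.(\h.((f h) g)))) (\b.(\c.b)))) (\a.a)) p)
Step 2: (((((\b.(\c.b)) ((\f.(\g.(\h.((f h) g)))) (\b.(\c.b)))) ((\f.(\g.(\h.((f h) g)))) (\b.(\c.b)))) (\a.a)) p)
Step 3: ((((\c.((\f.(\g.(\h.((f h) g)))) (\b.(\c.b)))) ((\f.(\g.(\h.((f h) g)))) (\b.(\c.b)))) (\a.a)) p)
Step 4: ((((\f.(\g.(\h.((f h) g)))) (\b.(\c.b))) (\a.a)) p)
Step 5: (((\g.(\h.(((\b.(\c.b)) h) g))) (\a.a)) p)
Step 6: ((\h.(((\b.(\c.b)) h) (\a.a))) p)
Step 7: (((\b.(\c.b)) p) (\a.a))
Step 8: ((\c.p) (\a.a))
Step 9: p

Answer: p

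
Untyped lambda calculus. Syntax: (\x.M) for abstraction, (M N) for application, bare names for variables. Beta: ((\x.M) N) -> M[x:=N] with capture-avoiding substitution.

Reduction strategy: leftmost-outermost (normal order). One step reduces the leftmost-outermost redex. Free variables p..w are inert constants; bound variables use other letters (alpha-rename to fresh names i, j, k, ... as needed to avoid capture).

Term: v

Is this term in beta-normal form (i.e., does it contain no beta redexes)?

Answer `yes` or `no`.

Answer: yes

Derivation:
Term: v
No beta redexes found.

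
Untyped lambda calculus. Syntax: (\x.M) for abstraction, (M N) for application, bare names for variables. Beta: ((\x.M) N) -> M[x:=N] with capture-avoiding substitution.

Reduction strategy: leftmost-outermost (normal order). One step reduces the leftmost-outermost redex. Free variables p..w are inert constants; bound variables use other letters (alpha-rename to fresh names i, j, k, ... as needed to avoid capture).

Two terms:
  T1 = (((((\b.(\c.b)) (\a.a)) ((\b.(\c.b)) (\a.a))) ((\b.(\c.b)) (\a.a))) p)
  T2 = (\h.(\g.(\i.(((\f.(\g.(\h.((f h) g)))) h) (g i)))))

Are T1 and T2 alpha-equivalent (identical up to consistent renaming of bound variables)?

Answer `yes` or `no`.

Answer: no

Derivation:
Term 1: (((((\b.(\c.b)) (\a.a)) ((\b.(\c.b)) (\a.a))) ((\b.(\c.b)) (\a.a))) p)
Term 2: (\h.(\g.(\i.(((\f.(\g.(\h.((f h) g)))) h) (g i)))))
Alpha-equivalence: compare structure up to binder renaming.
Result: False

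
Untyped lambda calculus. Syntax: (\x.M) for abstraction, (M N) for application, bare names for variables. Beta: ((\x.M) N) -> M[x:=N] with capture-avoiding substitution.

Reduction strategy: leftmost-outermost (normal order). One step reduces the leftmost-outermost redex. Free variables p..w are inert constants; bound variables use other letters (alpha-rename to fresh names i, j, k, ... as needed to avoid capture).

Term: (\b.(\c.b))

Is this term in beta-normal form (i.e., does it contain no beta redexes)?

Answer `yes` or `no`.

Term: (\b.(\c.b))
No beta redexes found.

Answer: yes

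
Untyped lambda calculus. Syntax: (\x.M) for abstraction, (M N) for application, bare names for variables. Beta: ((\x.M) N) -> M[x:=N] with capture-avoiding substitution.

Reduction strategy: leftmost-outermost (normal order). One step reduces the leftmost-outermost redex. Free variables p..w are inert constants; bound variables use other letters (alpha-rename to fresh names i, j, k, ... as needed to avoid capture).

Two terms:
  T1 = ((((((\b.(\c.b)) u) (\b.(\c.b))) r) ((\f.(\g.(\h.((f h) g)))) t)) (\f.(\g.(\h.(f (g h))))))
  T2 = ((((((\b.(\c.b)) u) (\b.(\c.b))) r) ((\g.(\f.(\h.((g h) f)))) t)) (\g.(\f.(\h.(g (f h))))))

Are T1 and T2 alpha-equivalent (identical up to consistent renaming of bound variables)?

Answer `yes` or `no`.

Answer: yes

Derivation:
Term 1: ((((((\b.(\c.b)) u) (\b.(\c.b))) r) ((\f.(\g.(\h.((f h) g)))) t)) (\f.(\g.(\h.(f (g h))))))
Term 2: ((((((\b.(\c.b)) u) (\b.(\c.b))) r) ((\g.(\f.(\h.((g h) f)))) t)) (\g.(\f.(\h.(g (f h))))))
Alpha-equivalence: compare structure up to binder renaming.
Result: True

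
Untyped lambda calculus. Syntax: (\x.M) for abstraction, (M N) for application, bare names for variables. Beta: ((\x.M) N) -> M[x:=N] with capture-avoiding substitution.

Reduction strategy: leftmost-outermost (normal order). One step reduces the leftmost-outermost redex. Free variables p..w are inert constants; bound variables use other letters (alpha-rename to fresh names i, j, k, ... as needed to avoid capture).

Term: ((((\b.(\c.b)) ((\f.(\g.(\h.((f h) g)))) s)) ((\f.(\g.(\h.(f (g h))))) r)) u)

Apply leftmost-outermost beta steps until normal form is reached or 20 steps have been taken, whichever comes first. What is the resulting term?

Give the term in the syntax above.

Answer: (\h.((s h) u))

Derivation:
Step 0: ((((\b.(\c.b)) ((\f.(\g.(\h.((f h) g)))) s)) ((\f.(\g.(\h.(f (g h))))) r)) u)
Step 1: (((\c.((\f.(\g.(\h.((f h) g)))) s)) ((\f.(\g.(\h.(f (g h))))) r)) u)
Step 2: (((\f.(\g.(\h.((f h) g)))) s) u)
Step 3: ((\g.(\h.((s h) g))) u)
Step 4: (\h.((s h) u))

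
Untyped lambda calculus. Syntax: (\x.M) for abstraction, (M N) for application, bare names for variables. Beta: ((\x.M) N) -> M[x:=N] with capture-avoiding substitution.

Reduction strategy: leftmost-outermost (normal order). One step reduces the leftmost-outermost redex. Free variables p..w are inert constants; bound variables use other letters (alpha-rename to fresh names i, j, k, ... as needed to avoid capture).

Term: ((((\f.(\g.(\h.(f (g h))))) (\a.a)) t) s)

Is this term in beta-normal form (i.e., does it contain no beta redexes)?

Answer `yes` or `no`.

Term: ((((\f.(\g.(\h.(f (g h))))) (\a.a)) t) s)
Found 1 beta redex(es).

Answer: no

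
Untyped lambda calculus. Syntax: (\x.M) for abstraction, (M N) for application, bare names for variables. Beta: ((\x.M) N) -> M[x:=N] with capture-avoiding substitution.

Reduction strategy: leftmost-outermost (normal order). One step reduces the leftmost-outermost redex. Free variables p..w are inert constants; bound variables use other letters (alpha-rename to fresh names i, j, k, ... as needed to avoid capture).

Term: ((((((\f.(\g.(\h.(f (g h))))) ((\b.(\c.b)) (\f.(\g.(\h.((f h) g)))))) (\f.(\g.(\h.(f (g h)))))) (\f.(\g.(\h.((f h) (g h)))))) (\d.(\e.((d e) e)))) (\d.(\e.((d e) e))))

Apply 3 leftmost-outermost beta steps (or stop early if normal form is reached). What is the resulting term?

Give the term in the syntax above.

Answer: (((((\b.(\c.b)) (\f.(\g.(\h.((f h) g))))) ((\f.(\g.(\h.(f (g h))))) (\f.(\g.(\h.((f h) (g h))))))) (\d.(\e.((d e) e)))) (\d.(\e.((d e) e))))

Derivation:
Step 0: ((((((\f.(\g.(\h.(f (g h))))) ((\b.(\c.b)) (\f.(\g.(\h.((f h) g)))))) (\f.(\g.(\h.(f (g h)))))) (\f.(\g.(\h.((f h) (g h)))))) (\d.(\e.((d e) e)))) (\d.(\e.((d e) e))))
Step 1: (((((\g.(\h.(((\b.(\c.b)) (\f.(\g.(\h.((f h) g))))) (g h)))) (\f.(\g.(\h.(f (g h)))))) (\f.(\g.(\h.((f h) (g h)))))) (\d.(\e.((d e) e)))) (\d.(\e.((d e) e))))
Step 2: ((((\h.(((\b.(\c.b)) (\f.(\g.(\h.((f h) g))))) ((\f.(\g.(\h.(f (g h))))) h))) (\f.(\g.(\h.((f h) (g h)))))) (\d.(\e.((d e) e)))) (\d.(\e.((d e) e))))
Step 3: (((((\b.(\c.b)) (\f.(\g.(\h.((f h) g))))) ((\f.(\g.(\h.(f (g h))))) (\f.(\g.(\h.((f h) (g h))))))) (\d.(\e.((d e) e)))) (\d.(\e.((d e) e))))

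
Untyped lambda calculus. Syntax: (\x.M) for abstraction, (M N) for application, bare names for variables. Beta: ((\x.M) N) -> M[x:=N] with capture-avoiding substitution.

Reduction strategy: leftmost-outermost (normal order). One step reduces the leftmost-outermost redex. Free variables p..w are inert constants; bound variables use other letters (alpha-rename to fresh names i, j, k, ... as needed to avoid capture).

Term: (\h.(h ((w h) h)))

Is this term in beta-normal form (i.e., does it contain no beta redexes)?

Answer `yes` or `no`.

Answer: yes

Derivation:
Term: (\h.(h ((w h) h)))
No beta redexes found.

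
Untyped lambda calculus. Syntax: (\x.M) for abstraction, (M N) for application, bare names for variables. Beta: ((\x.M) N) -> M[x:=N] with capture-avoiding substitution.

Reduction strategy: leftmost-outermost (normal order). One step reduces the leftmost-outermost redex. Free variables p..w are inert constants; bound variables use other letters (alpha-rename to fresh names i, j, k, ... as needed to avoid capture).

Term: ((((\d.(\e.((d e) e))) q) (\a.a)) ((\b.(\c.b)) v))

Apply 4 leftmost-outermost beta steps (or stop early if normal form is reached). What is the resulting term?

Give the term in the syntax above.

Step 0: ((((\d.(\e.((d e) e))) q) (\a.a)) ((\b.(\c.b)) v))
Step 1: (((\e.((q e) e)) (\a.a)) ((\b.(\c.b)) v))
Step 2: (((q (\a.a)) (\a.a)) ((\b.(\c.b)) v))
Step 3: (((q (\a.a)) (\a.a)) (\c.v))
Step 4: (normal form reached)

Answer: (((q (\a.a)) (\a.a)) (\c.v))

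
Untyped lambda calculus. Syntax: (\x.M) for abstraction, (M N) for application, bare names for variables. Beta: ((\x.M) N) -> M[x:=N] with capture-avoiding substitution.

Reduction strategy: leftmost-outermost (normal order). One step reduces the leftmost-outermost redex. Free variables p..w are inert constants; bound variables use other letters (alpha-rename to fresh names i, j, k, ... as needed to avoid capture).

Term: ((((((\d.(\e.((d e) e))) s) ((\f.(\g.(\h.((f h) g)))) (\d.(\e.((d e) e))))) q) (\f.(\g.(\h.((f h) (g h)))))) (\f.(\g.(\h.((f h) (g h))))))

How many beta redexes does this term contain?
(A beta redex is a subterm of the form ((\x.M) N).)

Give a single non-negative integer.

Term: ((((((\d.(\e.((d e) e))) s) ((\f.(\g.(\h.((f h) g)))) (\d.(\e.((d e) e))))) q) (\f.(\g.(\h.((f h) (g h)))))) (\f.(\g.(\h.((f h) (g h))))))
  Redex: ((\d.(\e.((d e) e))) s)
  Redex: ((\f.(\g.(\h.((f h) g)))) (\d.(\e.((d e) e))))
Total redexes: 2

Answer: 2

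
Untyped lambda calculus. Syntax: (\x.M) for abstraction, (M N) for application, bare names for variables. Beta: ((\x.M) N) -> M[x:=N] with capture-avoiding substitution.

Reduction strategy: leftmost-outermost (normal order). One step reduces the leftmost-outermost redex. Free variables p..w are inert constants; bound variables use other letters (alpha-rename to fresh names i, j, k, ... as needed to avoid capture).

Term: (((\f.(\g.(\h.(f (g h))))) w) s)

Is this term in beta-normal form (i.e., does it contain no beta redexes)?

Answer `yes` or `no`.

Term: (((\f.(\g.(\h.(f (g h))))) w) s)
Found 1 beta redex(es).

Answer: no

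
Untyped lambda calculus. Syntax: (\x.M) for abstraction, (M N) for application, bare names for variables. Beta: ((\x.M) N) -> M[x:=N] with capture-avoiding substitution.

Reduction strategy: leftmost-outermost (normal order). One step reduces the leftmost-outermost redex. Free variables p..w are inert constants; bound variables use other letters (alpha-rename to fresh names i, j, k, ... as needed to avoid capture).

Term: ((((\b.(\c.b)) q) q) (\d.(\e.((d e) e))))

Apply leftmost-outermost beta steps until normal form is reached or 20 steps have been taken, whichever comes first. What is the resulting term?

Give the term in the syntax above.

Step 0: ((((\b.(\c.b)) q) q) (\d.(\e.((d e) e))))
Step 1: (((\c.q) q) (\d.(\e.((d e) e))))
Step 2: (q (\d.(\e.((d e) e))))

Answer: (q (\d.(\e.((d e) e))))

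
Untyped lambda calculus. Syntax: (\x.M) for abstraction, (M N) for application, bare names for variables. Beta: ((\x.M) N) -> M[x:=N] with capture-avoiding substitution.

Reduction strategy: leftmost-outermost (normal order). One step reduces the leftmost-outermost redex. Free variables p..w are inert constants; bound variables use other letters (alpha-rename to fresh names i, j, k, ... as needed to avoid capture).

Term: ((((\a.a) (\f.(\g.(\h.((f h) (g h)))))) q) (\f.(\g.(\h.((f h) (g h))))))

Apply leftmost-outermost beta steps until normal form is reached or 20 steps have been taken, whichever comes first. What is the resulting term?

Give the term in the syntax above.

Answer: (\h.((q h) (\g.(\i.((h i) (g i))))))

Derivation:
Step 0: ((((\a.a) (\f.(\g.(\h.((f h) (g h)))))) q) (\f.(\g.(\h.((f h) (g h))))))
Step 1: (((\f.(\g.(\h.((f h) (g h))))) q) (\f.(\g.(\h.((f h) (g h))))))
Step 2: ((\g.(\h.((q h) (g h)))) (\f.(\g.(\h.((f h) (g h))))))
Step 3: (\h.((q h) ((\f.(\g.(\h.((f h) (g h))))) h)))
Step 4: (\h.((q h) (\g.(\i.((h i) (g i))))))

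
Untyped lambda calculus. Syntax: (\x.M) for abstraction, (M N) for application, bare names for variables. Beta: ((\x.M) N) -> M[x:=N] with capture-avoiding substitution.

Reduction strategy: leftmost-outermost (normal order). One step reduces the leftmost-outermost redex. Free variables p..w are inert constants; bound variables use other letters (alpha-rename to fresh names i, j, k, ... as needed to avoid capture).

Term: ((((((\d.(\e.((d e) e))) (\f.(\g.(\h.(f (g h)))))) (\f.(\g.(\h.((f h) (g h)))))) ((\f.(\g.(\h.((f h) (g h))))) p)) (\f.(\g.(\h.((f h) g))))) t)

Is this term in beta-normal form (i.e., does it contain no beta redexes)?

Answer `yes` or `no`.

Term: ((((((\d.(\e.((d e) e))) (\f.(\g.(\h.(f (g h)))))) (\f.(\g.(\h.((f h) (g h)))))) ((\f.(\g.(\h.((f h) (g h))))) p)) (\f.(\g.(\h.((f h) g))))) t)
Found 2 beta redex(es).

Answer: no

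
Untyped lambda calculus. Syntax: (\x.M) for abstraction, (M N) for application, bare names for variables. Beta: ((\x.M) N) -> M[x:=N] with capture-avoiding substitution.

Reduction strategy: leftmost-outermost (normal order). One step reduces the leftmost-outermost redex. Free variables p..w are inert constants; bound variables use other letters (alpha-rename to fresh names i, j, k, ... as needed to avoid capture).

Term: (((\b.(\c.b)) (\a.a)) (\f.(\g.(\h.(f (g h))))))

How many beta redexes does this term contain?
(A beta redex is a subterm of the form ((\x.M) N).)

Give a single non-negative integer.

Answer: 1

Derivation:
Term: (((\b.(\c.b)) (\a.a)) (\f.(\g.(\h.(f (g h))))))
  Redex: ((\b.(\c.b)) (\a.a))
Total redexes: 1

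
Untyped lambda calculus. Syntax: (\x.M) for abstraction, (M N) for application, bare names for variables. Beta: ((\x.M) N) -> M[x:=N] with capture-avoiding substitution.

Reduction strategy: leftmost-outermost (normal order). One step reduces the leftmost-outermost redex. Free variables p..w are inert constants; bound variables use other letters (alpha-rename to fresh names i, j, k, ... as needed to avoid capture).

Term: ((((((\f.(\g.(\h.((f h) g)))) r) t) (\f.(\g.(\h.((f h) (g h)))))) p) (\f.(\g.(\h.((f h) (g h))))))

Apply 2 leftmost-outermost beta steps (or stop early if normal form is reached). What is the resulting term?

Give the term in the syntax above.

Step 0: ((((((\f.(\g.(\h.((f h) g)))) r) t) (\f.(\g.(\h.((f h) (g h)))))) p) (\f.(\g.(\h.((f h) (g h))))))
Step 1: (((((\g.(\h.((r h) g))) t) (\f.(\g.(\h.((f h) (g h)))))) p) (\f.(\g.(\h.((f h) (g h))))))
Step 2: ((((\h.((r h) t)) (\f.(\g.(\h.((f h) (g h)))))) p) (\f.(\g.(\h.((f h) (g h))))))

Answer: ((((\h.((r h) t)) (\f.(\g.(\h.((f h) (g h)))))) p) (\f.(\g.(\h.((f h) (g h))))))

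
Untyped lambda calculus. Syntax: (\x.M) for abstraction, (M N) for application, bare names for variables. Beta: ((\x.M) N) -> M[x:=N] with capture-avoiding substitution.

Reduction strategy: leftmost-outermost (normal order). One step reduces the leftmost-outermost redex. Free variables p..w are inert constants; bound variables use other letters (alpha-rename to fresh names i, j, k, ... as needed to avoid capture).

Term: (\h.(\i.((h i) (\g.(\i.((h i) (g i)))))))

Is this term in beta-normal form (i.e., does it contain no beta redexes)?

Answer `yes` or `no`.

Answer: yes

Derivation:
Term: (\h.(\i.((h i) (\g.(\i.((h i) (g i)))))))
No beta redexes found.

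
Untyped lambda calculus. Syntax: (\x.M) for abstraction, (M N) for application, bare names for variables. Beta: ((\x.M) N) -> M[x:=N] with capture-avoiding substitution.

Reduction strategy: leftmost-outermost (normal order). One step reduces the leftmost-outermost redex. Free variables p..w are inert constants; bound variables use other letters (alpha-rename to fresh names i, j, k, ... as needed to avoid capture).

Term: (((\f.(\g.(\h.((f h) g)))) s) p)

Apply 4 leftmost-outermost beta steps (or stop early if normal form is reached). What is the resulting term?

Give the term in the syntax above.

Answer: (\h.((s h) p))

Derivation:
Step 0: (((\f.(\g.(\h.((f h) g)))) s) p)
Step 1: ((\g.(\h.((s h) g))) p)
Step 2: (\h.((s h) p))
Step 3: (normal form reached)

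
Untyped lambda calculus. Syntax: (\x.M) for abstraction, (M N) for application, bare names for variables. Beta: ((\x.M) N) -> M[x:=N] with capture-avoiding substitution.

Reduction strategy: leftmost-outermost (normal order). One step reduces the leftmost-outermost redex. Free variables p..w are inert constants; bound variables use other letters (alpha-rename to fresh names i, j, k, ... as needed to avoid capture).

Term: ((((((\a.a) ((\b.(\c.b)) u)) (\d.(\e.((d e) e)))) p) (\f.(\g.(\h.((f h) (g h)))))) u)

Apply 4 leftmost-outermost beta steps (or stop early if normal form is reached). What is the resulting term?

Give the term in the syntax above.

Step 0: ((((((\a.a) ((\b.(\c.b)) u)) (\d.(\e.((d e) e)))) p) (\f.(\g.(\h.((f h) (g h)))))) u)
Step 1: ((((((\b.(\c.b)) u) (\d.(\e.((d e) e)))) p) (\f.(\g.(\h.((f h) (g h)))))) u)
Step 2: (((((\c.u) (\d.(\e.((d e) e)))) p) (\f.(\g.(\h.((f h) (g h)))))) u)
Step 3: (((u p) (\f.(\g.(\h.((f h) (g h)))))) u)
Step 4: (normal form reached)

Answer: (((u p) (\f.(\g.(\h.((f h) (g h)))))) u)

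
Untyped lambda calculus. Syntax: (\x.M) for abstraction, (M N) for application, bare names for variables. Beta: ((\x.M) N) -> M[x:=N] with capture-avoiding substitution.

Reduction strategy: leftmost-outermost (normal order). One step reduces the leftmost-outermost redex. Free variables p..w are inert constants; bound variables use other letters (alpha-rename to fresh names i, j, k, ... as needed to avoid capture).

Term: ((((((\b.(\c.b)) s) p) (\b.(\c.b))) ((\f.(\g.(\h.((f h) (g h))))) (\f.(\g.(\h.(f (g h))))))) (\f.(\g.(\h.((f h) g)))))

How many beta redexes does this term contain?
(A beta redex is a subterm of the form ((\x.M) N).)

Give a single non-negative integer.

Term: ((((((\b.(\c.b)) s) p) (\b.(\c.b))) ((\f.(\g.(\h.((f h) (g h))))) (\f.(\g.(\h.(f (g h))))))) (\f.(\g.(\h.((f h) g)))))
  Redex: ((\b.(\c.b)) s)
  Redex: ((\f.(\g.(\h.((f h) (g h))))) (\f.(\g.(\h.(f (g h))))))
Total redexes: 2

Answer: 2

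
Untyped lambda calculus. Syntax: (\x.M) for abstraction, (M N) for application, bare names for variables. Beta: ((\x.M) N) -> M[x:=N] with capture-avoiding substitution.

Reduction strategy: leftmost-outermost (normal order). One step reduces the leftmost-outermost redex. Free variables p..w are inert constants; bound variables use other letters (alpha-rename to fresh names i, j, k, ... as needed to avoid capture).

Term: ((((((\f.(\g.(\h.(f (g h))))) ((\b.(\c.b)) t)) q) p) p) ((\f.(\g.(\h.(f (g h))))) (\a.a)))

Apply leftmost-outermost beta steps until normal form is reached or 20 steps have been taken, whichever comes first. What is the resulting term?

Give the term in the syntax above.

Answer: ((t p) (\g.(\h.(g h))))

Derivation:
Step 0: ((((((\f.(\g.(\h.(f (g h))))) ((\b.(\c.b)) t)) q) p) p) ((\f.(\g.(\h.(f (g h))))) (\a.a)))
Step 1: (((((\g.(\h.(((\b.(\c.b)) t) (g h)))) q) p) p) ((\f.(\g.(\h.(f (g h))))) (\a.a)))
Step 2: ((((\h.(((\b.(\c.b)) t) (q h))) p) p) ((\f.(\g.(\h.(f (g h))))) (\a.a)))
Step 3: (((((\b.(\c.b)) t) (q p)) p) ((\f.(\g.(\h.(f (g h))))) (\a.a)))
Step 4: ((((\c.t) (q p)) p) ((\f.(\g.(\h.(f (g h))))) (\a.a)))
Step 5: ((t p) ((\f.(\g.(\h.(f (g h))))) (\a.a)))
Step 6: ((t p) (\g.(\h.((\a.a) (g h)))))
Step 7: ((t p) (\g.(\h.(g h))))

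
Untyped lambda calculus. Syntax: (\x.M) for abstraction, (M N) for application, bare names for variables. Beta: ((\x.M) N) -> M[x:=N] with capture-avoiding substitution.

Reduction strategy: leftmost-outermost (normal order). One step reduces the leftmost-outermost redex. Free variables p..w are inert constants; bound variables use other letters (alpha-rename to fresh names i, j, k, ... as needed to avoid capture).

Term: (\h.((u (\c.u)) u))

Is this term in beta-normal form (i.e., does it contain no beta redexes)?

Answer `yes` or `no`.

Answer: yes

Derivation:
Term: (\h.((u (\c.u)) u))
No beta redexes found.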